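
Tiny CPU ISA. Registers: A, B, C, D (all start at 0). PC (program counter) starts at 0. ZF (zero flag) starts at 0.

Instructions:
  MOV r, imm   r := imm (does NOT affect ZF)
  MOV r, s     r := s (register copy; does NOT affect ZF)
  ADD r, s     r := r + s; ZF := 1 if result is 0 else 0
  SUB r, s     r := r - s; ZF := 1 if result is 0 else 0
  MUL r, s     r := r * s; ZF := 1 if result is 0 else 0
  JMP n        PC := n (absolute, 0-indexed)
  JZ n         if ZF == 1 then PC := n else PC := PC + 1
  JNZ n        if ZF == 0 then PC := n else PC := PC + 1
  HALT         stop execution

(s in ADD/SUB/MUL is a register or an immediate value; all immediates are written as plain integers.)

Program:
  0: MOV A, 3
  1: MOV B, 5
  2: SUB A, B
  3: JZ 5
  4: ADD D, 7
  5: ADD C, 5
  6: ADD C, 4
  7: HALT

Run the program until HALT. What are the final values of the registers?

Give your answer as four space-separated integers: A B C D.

Answer: -2 5 9 7

Derivation:
Step 1: PC=0 exec 'MOV A, 3'. After: A=3 B=0 C=0 D=0 ZF=0 PC=1
Step 2: PC=1 exec 'MOV B, 5'. After: A=3 B=5 C=0 D=0 ZF=0 PC=2
Step 3: PC=2 exec 'SUB A, B'. After: A=-2 B=5 C=0 D=0 ZF=0 PC=3
Step 4: PC=3 exec 'JZ 5'. After: A=-2 B=5 C=0 D=0 ZF=0 PC=4
Step 5: PC=4 exec 'ADD D, 7'. After: A=-2 B=5 C=0 D=7 ZF=0 PC=5
Step 6: PC=5 exec 'ADD C, 5'. After: A=-2 B=5 C=5 D=7 ZF=0 PC=6
Step 7: PC=6 exec 'ADD C, 4'. After: A=-2 B=5 C=9 D=7 ZF=0 PC=7
Step 8: PC=7 exec 'HALT'. After: A=-2 B=5 C=9 D=7 ZF=0 PC=7 HALTED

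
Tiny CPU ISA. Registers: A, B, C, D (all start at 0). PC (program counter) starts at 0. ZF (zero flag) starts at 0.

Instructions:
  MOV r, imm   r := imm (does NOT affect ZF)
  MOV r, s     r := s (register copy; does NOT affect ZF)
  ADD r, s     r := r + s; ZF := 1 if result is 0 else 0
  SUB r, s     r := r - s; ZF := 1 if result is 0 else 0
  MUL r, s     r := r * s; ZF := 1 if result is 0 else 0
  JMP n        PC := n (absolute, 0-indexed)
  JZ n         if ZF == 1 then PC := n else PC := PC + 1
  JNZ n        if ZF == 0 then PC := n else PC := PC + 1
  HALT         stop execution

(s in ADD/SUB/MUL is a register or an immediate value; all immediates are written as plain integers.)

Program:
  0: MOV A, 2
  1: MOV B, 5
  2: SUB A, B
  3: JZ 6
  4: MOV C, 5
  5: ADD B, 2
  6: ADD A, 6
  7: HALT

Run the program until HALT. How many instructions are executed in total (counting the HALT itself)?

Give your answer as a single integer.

Step 1: PC=0 exec 'MOV A, 2'. After: A=2 B=0 C=0 D=0 ZF=0 PC=1
Step 2: PC=1 exec 'MOV B, 5'. After: A=2 B=5 C=0 D=0 ZF=0 PC=2
Step 3: PC=2 exec 'SUB A, B'. After: A=-3 B=5 C=0 D=0 ZF=0 PC=3
Step 4: PC=3 exec 'JZ 6'. After: A=-3 B=5 C=0 D=0 ZF=0 PC=4
Step 5: PC=4 exec 'MOV C, 5'. After: A=-3 B=5 C=5 D=0 ZF=0 PC=5
Step 6: PC=5 exec 'ADD B, 2'. After: A=-3 B=7 C=5 D=0 ZF=0 PC=6
Step 7: PC=6 exec 'ADD A, 6'. After: A=3 B=7 C=5 D=0 ZF=0 PC=7
Step 8: PC=7 exec 'HALT'. After: A=3 B=7 C=5 D=0 ZF=0 PC=7 HALTED
Total instructions executed: 8

Answer: 8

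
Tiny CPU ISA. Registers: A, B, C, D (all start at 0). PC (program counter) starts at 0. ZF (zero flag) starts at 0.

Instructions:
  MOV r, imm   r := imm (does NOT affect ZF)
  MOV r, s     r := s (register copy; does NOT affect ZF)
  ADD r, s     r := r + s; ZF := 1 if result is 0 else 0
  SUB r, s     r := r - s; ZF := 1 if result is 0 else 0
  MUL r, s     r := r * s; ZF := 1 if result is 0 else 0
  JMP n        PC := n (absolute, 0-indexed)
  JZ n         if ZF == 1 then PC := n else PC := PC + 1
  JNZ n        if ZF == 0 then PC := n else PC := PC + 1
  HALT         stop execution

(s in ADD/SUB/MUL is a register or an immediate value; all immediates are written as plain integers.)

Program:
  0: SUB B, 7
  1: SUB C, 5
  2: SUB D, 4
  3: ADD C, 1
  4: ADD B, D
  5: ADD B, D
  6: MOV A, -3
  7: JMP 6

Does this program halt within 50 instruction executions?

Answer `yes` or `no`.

Answer: no

Derivation:
Step 1: PC=0 exec 'SUB B, 7'. After: A=0 B=-7 C=0 D=0 ZF=0 PC=1
Step 2: PC=1 exec 'SUB C, 5'. After: A=0 B=-7 C=-5 D=0 ZF=0 PC=2
Step 3: PC=2 exec 'SUB D, 4'. After: A=0 B=-7 C=-5 D=-4 ZF=0 PC=3
Step 4: PC=3 exec 'ADD C, 1'. After: A=0 B=-7 C=-4 D=-4 ZF=0 PC=4
Step 5: PC=4 exec 'ADD B, D'. After: A=0 B=-11 C=-4 D=-4 ZF=0 PC=5
Step 6: PC=5 exec 'ADD B, D'. After: A=0 B=-15 C=-4 D=-4 ZF=0 PC=6
Step 7: PC=6 exec 'MOV A, -3'. After: A=-3 B=-15 C=-4 D=-4 ZF=0 PC=7
Step 8: PC=7 exec 'JMP 6'. After: A=-3 B=-15 C=-4 D=-4 ZF=0 PC=6
Step 9: PC=6 exec 'MOV A, -3'. After: A=-3 B=-15 C=-4 D=-4 ZF=0 PC=7
State after step 9 equals state after step 7: the program is in a cycle of length 2 and will never halt.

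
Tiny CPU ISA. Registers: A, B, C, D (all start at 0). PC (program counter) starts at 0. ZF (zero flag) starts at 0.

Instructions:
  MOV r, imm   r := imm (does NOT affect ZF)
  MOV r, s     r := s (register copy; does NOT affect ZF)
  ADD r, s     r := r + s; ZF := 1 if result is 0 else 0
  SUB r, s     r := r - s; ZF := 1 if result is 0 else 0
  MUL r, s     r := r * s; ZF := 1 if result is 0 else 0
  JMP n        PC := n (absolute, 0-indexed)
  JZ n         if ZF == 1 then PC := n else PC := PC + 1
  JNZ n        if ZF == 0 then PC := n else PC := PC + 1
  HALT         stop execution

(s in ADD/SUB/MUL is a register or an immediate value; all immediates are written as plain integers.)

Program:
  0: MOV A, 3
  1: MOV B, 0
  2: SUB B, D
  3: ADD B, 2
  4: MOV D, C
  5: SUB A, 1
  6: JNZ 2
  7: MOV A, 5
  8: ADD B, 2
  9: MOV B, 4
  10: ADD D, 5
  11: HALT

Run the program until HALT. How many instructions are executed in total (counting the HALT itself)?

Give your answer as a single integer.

Step 1: PC=0 exec 'MOV A, 3'. After: A=3 B=0 C=0 D=0 ZF=0 PC=1
Step 2: PC=1 exec 'MOV B, 0'. After: A=3 B=0 C=0 D=0 ZF=0 PC=2
Step 3: PC=2 exec 'SUB B, D'. After: A=3 B=0 C=0 D=0 ZF=1 PC=3
Step 4: PC=3 exec 'ADD B, 2'. After: A=3 B=2 C=0 D=0 ZF=0 PC=4
Step 5: PC=4 exec 'MOV D, C'. After: A=3 B=2 C=0 D=0 ZF=0 PC=5
Step 6: PC=5 exec 'SUB A, 1'. After: A=2 B=2 C=0 D=0 ZF=0 PC=6
Step 7: PC=6 exec 'JNZ 2'. After: A=2 B=2 C=0 D=0 ZF=0 PC=2
Step 8: PC=2 exec 'SUB B, D'. After: A=2 B=2 C=0 D=0 ZF=0 PC=3
Step 9: PC=3 exec 'ADD B, 2'. After: A=2 B=4 C=0 D=0 ZF=0 PC=4
Step 10: PC=4 exec 'MOV D, C'. After: A=2 B=4 C=0 D=0 ZF=0 PC=5
Step 11: PC=5 exec 'SUB A, 1'. After: A=1 B=4 C=0 D=0 ZF=0 PC=6
Step 12: PC=6 exec 'JNZ 2'. After: A=1 B=4 C=0 D=0 ZF=0 PC=2
Step 13: PC=2 exec 'SUB B, D'. After: A=1 B=4 C=0 D=0 ZF=0 PC=3
Step 14: PC=3 exec 'ADD B, 2'. After: A=1 B=6 C=0 D=0 ZF=0 PC=4
Step 15: PC=4 exec 'MOV D, C'. After: A=1 B=6 C=0 D=0 ZF=0 PC=5
Step 16: PC=5 exec 'SUB A, 1'. After: A=0 B=6 C=0 D=0 ZF=1 PC=6
Step 17: PC=6 exec 'JNZ 2'. After: A=0 B=6 C=0 D=0 ZF=1 PC=7
Step 18: PC=7 exec 'MOV A, 5'. After: A=5 B=6 C=0 D=0 ZF=1 PC=8
Step 19: PC=8 exec 'ADD B, 2'. After: A=5 B=8 C=0 D=0 ZF=0 PC=9
Step 20: PC=9 exec 'MOV B, 4'. After: A=5 B=4 C=0 D=0 ZF=0 PC=10
Step 21: PC=10 exec 'ADD D, 5'. After: A=5 B=4 C=0 D=5 ZF=0 PC=11
Step 22: PC=11 exec 'HALT'. After: A=5 B=4 C=0 D=5 ZF=0 PC=11 HALTED
Total instructions executed: 22

Answer: 22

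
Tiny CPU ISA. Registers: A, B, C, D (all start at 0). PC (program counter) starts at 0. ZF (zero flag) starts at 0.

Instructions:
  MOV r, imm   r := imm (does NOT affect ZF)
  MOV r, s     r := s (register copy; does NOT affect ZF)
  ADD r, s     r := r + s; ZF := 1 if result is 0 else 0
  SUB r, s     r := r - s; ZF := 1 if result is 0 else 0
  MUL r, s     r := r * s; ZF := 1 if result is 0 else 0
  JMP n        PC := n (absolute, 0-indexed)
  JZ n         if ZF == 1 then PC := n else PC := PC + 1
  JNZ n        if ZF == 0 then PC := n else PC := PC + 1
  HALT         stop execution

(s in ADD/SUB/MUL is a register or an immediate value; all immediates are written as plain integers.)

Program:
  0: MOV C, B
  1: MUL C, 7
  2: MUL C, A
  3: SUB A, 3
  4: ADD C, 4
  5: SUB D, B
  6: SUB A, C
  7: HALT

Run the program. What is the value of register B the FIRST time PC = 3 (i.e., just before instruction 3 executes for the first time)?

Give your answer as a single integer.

Step 1: PC=0 exec 'MOV C, B'. After: A=0 B=0 C=0 D=0 ZF=0 PC=1
Step 2: PC=1 exec 'MUL C, 7'. After: A=0 B=0 C=0 D=0 ZF=1 PC=2
Step 3: PC=2 exec 'MUL C, A'. After: A=0 B=0 C=0 D=0 ZF=1 PC=3
First time PC=3: B=0

0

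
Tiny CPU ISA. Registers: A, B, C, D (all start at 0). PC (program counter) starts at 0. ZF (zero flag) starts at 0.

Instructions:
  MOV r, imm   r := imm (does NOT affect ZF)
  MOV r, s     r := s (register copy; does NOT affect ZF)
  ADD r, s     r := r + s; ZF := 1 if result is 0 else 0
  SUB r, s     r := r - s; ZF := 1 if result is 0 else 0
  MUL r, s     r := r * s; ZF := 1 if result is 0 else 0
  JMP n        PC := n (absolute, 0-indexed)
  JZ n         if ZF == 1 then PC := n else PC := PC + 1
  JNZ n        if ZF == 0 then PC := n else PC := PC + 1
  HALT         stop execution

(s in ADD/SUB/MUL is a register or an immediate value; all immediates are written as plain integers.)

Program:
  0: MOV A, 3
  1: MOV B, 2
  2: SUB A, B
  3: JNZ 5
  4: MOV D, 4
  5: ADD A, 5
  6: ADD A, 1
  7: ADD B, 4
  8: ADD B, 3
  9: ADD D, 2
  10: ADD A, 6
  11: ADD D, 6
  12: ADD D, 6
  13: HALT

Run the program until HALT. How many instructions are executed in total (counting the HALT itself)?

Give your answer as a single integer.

Step 1: PC=0 exec 'MOV A, 3'. After: A=3 B=0 C=0 D=0 ZF=0 PC=1
Step 2: PC=1 exec 'MOV B, 2'. After: A=3 B=2 C=0 D=0 ZF=0 PC=2
Step 3: PC=2 exec 'SUB A, B'. After: A=1 B=2 C=0 D=0 ZF=0 PC=3
Step 4: PC=3 exec 'JNZ 5'. After: A=1 B=2 C=0 D=0 ZF=0 PC=5
Step 5: PC=5 exec 'ADD A, 5'. After: A=6 B=2 C=0 D=0 ZF=0 PC=6
Step 6: PC=6 exec 'ADD A, 1'. After: A=7 B=2 C=0 D=0 ZF=0 PC=7
Step 7: PC=7 exec 'ADD B, 4'. After: A=7 B=6 C=0 D=0 ZF=0 PC=8
Step 8: PC=8 exec 'ADD B, 3'. After: A=7 B=9 C=0 D=0 ZF=0 PC=9
Step 9: PC=9 exec 'ADD D, 2'. After: A=7 B=9 C=0 D=2 ZF=0 PC=10
Step 10: PC=10 exec 'ADD A, 6'. After: A=13 B=9 C=0 D=2 ZF=0 PC=11
Step 11: PC=11 exec 'ADD D, 6'. After: A=13 B=9 C=0 D=8 ZF=0 PC=12
Step 12: PC=12 exec 'ADD D, 6'. After: A=13 B=9 C=0 D=14 ZF=0 PC=13
Step 13: PC=13 exec 'HALT'. After: A=13 B=9 C=0 D=14 ZF=0 PC=13 HALTED
Total instructions executed: 13

Answer: 13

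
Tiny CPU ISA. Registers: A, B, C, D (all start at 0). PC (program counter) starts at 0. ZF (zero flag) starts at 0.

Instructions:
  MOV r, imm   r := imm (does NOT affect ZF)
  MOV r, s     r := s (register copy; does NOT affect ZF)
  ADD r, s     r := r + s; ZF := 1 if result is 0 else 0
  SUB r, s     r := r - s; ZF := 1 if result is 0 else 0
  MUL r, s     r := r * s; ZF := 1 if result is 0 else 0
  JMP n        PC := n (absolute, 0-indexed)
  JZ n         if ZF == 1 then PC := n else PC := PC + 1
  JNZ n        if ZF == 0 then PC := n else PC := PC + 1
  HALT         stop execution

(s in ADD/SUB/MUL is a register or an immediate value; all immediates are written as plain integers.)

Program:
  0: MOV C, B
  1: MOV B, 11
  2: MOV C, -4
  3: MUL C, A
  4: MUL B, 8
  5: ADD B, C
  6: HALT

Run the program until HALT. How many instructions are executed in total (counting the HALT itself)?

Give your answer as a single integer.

Step 1: PC=0 exec 'MOV C, B'. After: A=0 B=0 C=0 D=0 ZF=0 PC=1
Step 2: PC=1 exec 'MOV B, 11'. After: A=0 B=11 C=0 D=0 ZF=0 PC=2
Step 3: PC=2 exec 'MOV C, -4'. After: A=0 B=11 C=-4 D=0 ZF=0 PC=3
Step 4: PC=3 exec 'MUL C, A'. After: A=0 B=11 C=0 D=0 ZF=1 PC=4
Step 5: PC=4 exec 'MUL B, 8'. After: A=0 B=88 C=0 D=0 ZF=0 PC=5
Step 6: PC=5 exec 'ADD B, C'. After: A=0 B=88 C=0 D=0 ZF=0 PC=6
Step 7: PC=6 exec 'HALT'. After: A=0 B=88 C=0 D=0 ZF=0 PC=6 HALTED
Total instructions executed: 7

Answer: 7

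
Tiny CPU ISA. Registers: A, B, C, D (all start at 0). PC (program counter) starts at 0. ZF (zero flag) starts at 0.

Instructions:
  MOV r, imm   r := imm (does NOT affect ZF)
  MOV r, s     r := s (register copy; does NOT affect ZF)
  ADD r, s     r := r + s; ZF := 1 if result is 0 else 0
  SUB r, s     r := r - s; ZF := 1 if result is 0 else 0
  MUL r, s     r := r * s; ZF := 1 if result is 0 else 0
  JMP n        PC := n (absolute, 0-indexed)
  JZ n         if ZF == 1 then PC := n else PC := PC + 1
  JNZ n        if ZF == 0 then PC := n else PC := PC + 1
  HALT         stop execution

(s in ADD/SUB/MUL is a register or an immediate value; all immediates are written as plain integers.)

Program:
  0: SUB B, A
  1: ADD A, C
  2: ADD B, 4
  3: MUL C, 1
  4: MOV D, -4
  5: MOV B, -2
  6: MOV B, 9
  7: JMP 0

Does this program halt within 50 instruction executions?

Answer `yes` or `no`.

Answer: no

Derivation:
Step 1: PC=0 exec 'SUB B, A'. After: A=0 B=0 C=0 D=0 ZF=1 PC=1
Step 2: PC=1 exec 'ADD A, C'. After: A=0 B=0 C=0 D=0 ZF=1 PC=2
Step 3: PC=2 exec 'ADD B, 4'. After: A=0 B=4 C=0 D=0 ZF=0 PC=3
Step 4: PC=3 exec 'MUL C, 1'. After: A=0 B=4 C=0 D=0 ZF=1 PC=4
Step 5: PC=4 exec 'MOV D, -4'. After: A=0 B=4 C=0 D=-4 ZF=1 PC=5
Step 6: PC=5 exec 'MOV B, -2'. After: A=0 B=-2 C=0 D=-4 ZF=1 PC=6
Step 7: PC=6 exec 'MOV B, 9'. After: A=0 B=9 C=0 D=-4 ZF=1 PC=7
Step 8: PC=7 exec 'JMP 0'. After: A=0 B=9 C=0 D=-4 ZF=1 PC=0
Step 9: PC=0 exec 'SUB B, A'. After: A=0 B=9 C=0 D=-4 ZF=0 PC=1
Step 10: PC=1 exec 'ADD A, C'. After: A=0 B=9 C=0 D=-4 ZF=1 PC=2
Step 11: PC=2 exec 'ADD B, 4'. After: A=0 B=13 C=0 D=-4 ZF=0 PC=3
Step 12: PC=3 exec 'MUL C, 1'. After: A=0 B=13 C=0 D=-4 ZF=1 PC=4
Step 13: PC=4 exec 'MOV D, -4'. After: A=0 B=13 C=0 D=-4 ZF=1 PC=5
Step 14: PC=5 exec 'MOV B, -2'. After: A=0 B=-2 C=0 D=-4 ZF=1 PC=6
State after step 14 equals state after step 6: the program is in a cycle of length 8 and will never halt.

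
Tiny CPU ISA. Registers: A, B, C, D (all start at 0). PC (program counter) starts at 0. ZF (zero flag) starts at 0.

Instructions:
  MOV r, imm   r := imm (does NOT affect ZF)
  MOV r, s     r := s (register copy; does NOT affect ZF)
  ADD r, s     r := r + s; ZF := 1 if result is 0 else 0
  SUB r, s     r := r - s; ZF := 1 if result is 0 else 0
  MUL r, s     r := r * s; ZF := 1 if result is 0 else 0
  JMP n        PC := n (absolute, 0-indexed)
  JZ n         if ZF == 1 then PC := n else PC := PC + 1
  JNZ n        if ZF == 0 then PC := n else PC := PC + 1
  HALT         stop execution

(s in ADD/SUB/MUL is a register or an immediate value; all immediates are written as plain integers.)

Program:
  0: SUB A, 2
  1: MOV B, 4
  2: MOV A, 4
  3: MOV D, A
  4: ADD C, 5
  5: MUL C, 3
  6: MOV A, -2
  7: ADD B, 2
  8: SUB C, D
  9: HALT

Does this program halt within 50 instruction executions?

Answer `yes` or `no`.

Answer: yes

Derivation:
Step 1: PC=0 exec 'SUB A, 2'. After: A=-2 B=0 C=0 D=0 ZF=0 PC=1
Step 2: PC=1 exec 'MOV B, 4'. After: A=-2 B=4 C=0 D=0 ZF=0 PC=2
Step 3: PC=2 exec 'MOV A, 4'. After: A=4 B=4 C=0 D=0 ZF=0 PC=3
Step 4: PC=3 exec 'MOV D, A'. After: A=4 B=4 C=0 D=4 ZF=0 PC=4
Step 5: PC=4 exec 'ADD C, 5'. After: A=4 B=4 C=5 D=4 ZF=0 PC=5
Step 6: PC=5 exec 'MUL C, 3'. After: A=4 B=4 C=15 D=4 ZF=0 PC=6
Step 7: PC=6 exec 'MOV A, -2'. After: A=-2 B=4 C=15 D=4 ZF=0 PC=7
Step 8: PC=7 exec 'ADD B, 2'. After: A=-2 B=6 C=15 D=4 ZF=0 PC=8
Step 9: PC=8 exec 'SUB C, D'. After: A=-2 B=6 C=11 D=4 ZF=0 PC=9
Step 10: PC=9 exec 'HALT'. After: A=-2 B=6 C=11 D=4 ZF=0 PC=9 HALTED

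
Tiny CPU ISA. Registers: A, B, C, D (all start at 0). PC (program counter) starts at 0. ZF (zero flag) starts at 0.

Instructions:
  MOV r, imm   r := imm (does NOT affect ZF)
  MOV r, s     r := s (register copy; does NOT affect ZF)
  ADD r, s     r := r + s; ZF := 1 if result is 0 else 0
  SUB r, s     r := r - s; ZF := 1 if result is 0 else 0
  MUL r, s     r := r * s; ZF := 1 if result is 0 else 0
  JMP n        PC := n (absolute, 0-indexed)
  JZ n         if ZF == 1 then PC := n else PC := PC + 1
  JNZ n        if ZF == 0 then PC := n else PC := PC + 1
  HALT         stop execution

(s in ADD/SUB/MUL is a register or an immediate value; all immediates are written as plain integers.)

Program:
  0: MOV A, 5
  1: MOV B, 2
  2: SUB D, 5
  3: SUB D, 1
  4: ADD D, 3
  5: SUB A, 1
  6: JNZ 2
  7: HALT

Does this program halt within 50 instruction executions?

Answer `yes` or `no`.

Answer: yes

Derivation:
Step 1: PC=0 exec 'MOV A, 5'. After: A=5 B=0 C=0 D=0 ZF=0 PC=1
Step 2: PC=1 exec 'MOV B, 2'. After: A=5 B=2 C=0 D=0 ZF=0 PC=2
Step 3: PC=2 exec 'SUB D, 5'. After: A=5 B=2 C=0 D=-5 ZF=0 PC=3
Step 4: PC=3 exec 'SUB D, 1'. After: A=5 B=2 C=0 D=-6 ZF=0 PC=4
Step 5: PC=4 exec 'ADD D, 3'. After: A=5 B=2 C=0 D=-3 ZF=0 PC=5
Step 6: PC=5 exec 'SUB A, 1'. After: A=4 B=2 C=0 D=-3 ZF=0 PC=6
Step 7: PC=6 exec 'JNZ 2'. After: A=4 B=2 C=0 D=-3 ZF=0 PC=2
Step 8: PC=2 exec 'SUB D, 5'. After: A=4 B=2 C=0 D=-8 ZF=0 PC=3
Step 9: PC=3 exec 'SUB D, 1'. After: A=4 B=2 C=0 D=-9 ZF=0 PC=4
Step 10: PC=4 exec 'ADD D, 3'. After: A=4 B=2 C=0 D=-6 ZF=0 PC=5
Step 11: PC=5 exec 'SUB A, 1'. After: A=3 B=2 C=0 D=-6 ZF=0 PC=6
Step 12: PC=6 exec 'JNZ 2'. After: A=3 B=2 C=0 D=-6 ZF=0 PC=2
Step 13: PC=2 exec 'SUB D, 5'. After: A=3 B=2 C=0 D=-11 ZF=0 PC=3
Step 14: PC=3 exec 'SUB D, 1'. After: A=3 B=2 C=0 D=-12 ZF=0 PC=4
Step 15: PC=4 exec 'ADD D, 3'. After: A=3 B=2 C=0 D=-9 ZF=0 PC=5
Step 16: PC=5 exec 'SUB A, 1'. After: A=2 B=2 C=0 D=-9 ZF=0 PC=6
Step 17: PC=6 exec 'JNZ 2'. After: A=2 B=2 C=0 D=-9 ZF=0 PC=2
Step 18: PC=2 exec 'SUB D, 5'. After: A=2 B=2 C=0 D=-14 ZF=0 PC=3
Step 19: PC=3 exec 'SUB D, 1'. After: A=2 B=2 C=0 D=-15 ZF=0 PC=4
Step 20: PC=4 exec 'ADD D, 3'. After: A=2 B=2 C=0 D=-12 ZF=0 PC=5
Step 21: PC=5 exec 'SUB A, 1'. After: A=1 B=2 C=0 D=-12 ZF=0 PC=6
Step 22: PC=6 exec 'JNZ 2'. After: A=1 B=2 C=0 D=-12 ZF=0 PC=2
Step 23: PC=2 exec 'SUB D, 5'. After: A=1 B=2 C=0 D=-17 ZF=0 PC=3
Step 24: PC=3 exec 'SUB D, 1'. After: A=1 B=2 C=0 D=-18 ZF=0 PC=4
Step 25: PC=4 exec 'ADD D, 3'. After: A=1 B=2 C=0 D=-15 ZF=0 PC=5
Step 26: PC=5 exec 'SUB A, 1'. After: A=0 B=2 C=0 D=-15 ZF=1 PC=6
Step 27: PC=6 exec 'JNZ 2'. After: A=0 B=2 C=0 D=-15 ZF=1 PC=7
Step 28: PC=7 exec 'HALT'. After: A=0 B=2 C=0 D=-15 ZF=1 PC=7 HALTED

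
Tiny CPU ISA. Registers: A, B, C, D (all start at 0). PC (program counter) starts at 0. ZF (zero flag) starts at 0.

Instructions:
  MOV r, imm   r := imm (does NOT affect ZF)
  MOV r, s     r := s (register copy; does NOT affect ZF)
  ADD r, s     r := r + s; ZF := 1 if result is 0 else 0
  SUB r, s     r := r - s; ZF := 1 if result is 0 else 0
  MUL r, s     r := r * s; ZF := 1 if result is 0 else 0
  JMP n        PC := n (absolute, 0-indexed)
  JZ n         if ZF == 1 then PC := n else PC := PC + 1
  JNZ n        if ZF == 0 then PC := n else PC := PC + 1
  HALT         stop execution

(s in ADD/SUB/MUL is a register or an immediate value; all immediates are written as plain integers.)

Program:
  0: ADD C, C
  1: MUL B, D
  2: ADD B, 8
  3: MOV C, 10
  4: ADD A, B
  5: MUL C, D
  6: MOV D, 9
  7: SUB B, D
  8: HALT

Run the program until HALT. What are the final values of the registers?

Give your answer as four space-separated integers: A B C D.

Answer: 8 -1 0 9

Derivation:
Step 1: PC=0 exec 'ADD C, C'. After: A=0 B=0 C=0 D=0 ZF=1 PC=1
Step 2: PC=1 exec 'MUL B, D'. After: A=0 B=0 C=0 D=0 ZF=1 PC=2
Step 3: PC=2 exec 'ADD B, 8'. After: A=0 B=8 C=0 D=0 ZF=0 PC=3
Step 4: PC=3 exec 'MOV C, 10'. After: A=0 B=8 C=10 D=0 ZF=0 PC=4
Step 5: PC=4 exec 'ADD A, B'. After: A=8 B=8 C=10 D=0 ZF=0 PC=5
Step 6: PC=5 exec 'MUL C, D'. After: A=8 B=8 C=0 D=0 ZF=1 PC=6
Step 7: PC=6 exec 'MOV D, 9'. After: A=8 B=8 C=0 D=9 ZF=1 PC=7
Step 8: PC=7 exec 'SUB B, D'. After: A=8 B=-1 C=0 D=9 ZF=0 PC=8
Step 9: PC=8 exec 'HALT'. After: A=8 B=-1 C=0 D=9 ZF=0 PC=8 HALTED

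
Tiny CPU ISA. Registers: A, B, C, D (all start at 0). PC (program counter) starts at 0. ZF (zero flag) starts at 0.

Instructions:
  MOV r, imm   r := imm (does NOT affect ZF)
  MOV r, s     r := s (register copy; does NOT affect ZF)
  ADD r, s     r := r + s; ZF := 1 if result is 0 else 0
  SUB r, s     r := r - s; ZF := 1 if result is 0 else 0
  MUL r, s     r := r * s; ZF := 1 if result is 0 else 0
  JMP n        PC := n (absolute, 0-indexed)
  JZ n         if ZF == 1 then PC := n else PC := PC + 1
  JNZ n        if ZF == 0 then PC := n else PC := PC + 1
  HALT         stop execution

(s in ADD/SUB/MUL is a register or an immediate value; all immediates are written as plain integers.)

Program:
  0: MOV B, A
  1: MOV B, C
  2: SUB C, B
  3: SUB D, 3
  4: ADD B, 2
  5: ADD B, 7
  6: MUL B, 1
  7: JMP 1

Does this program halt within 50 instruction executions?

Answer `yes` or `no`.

Answer: no

Derivation:
Step 1: PC=0 exec 'MOV B, A'. After: A=0 B=0 C=0 D=0 ZF=0 PC=1
Step 2: PC=1 exec 'MOV B, C'. After: A=0 B=0 C=0 D=0 ZF=0 PC=2
Step 3: PC=2 exec 'SUB C, B'. After: A=0 B=0 C=0 D=0 ZF=1 PC=3
Step 4: PC=3 exec 'SUB D, 3'. After: A=0 B=0 C=0 D=-3 ZF=0 PC=4
Step 5: PC=4 exec 'ADD B, 2'. After: A=0 B=2 C=0 D=-3 ZF=0 PC=5
Step 6: PC=5 exec 'ADD B, 7'. After: A=0 B=9 C=0 D=-3 ZF=0 PC=6
Step 7: PC=6 exec 'MUL B, 1'. After: A=0 B=9 C=0 D=-3 ZF=0 PC=7
Step 8: PC=7 exec 'JMP 1'. After: A=0 B=9 C=0 D=-3 ZF=0 PC=1
Step 9: PC=1 exec 'MOV B, C'. After: A=0 B=0 C=0 D=-3 ZF=0 PC=2
Step 10: PC=2 exec 'SUB C, B'. After: A=0 B=0 C=0 D=-3 ZF=1 PC=3
Step 11: PC=3 exec 'SUB D, 3'. After: A=0 B=0 C=0 D=-6 ZF=0 PC=4
Step 12: PC=4 exec 'ADD B, 2'. After: A=0 B=2 C=0 D=-6 ZF=0 PC=5
Step 13: PC=5 exec 'ADD B, 7'. After: A=0 B=9 C=0 D=-6 ZF=0 PC=6
Step 14: PC=6 exec 'MUL B, 1'. After: A=0 B=9 C=0 D=-6 ZF=0 PC=7
Step 15: PC=7 exec 'JMP 1'. After: A=0 B=9 C=0 D=-6 ZF=0 PC=1
After 50 steps: not halted. PC revisits the same instructions with no path to HALT; will never halt.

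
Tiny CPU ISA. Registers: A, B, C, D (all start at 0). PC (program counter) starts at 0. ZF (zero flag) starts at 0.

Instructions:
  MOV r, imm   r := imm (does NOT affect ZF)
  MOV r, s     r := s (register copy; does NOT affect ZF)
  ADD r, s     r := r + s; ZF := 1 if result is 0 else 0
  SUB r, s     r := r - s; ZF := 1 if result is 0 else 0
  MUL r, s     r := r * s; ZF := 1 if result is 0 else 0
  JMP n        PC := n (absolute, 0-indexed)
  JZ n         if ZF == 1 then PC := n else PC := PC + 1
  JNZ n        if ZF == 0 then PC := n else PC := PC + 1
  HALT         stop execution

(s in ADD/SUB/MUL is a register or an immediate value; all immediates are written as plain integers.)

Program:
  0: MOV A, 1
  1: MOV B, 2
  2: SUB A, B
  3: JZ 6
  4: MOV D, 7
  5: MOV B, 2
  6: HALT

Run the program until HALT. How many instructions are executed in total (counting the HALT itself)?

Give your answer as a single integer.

Answer: 7

Derivation:
Step 1: PC=0 exec 'MOV A, 1'. After: A=1 B=0 C=0 D=0 ZF=0 PC=1
Step 2: PC=1 exec 'MOV B, 2'. After: A=1 B=2 C=0 D=0 ZF=0 PC=2
Step 3: PC=2 exec 'SUB A, B'. After: A=-1 B=2 C=0 D=0 ZF=0 PC=3
Step 4: PC=3 exec 'JZ 6'. After: A=-1 B=2 C=0 D=0 ZF=0 PC=4
Step 5: PC=4 exec 'MOV D, 7'. After: A=-1 B=2 C=0 D=7 ZF=0 PC=5
Step 6: PC=5 exec 'MOV B, 2'. After: A=-1 B=2 C=0 D=7 ZF=0 PC=6
Step 7: PC=6 exec 'HALT'. After: A=-1 B=2 C=0 D=7 ZF=0 PC=6 HALTED
Total instructions executed: 7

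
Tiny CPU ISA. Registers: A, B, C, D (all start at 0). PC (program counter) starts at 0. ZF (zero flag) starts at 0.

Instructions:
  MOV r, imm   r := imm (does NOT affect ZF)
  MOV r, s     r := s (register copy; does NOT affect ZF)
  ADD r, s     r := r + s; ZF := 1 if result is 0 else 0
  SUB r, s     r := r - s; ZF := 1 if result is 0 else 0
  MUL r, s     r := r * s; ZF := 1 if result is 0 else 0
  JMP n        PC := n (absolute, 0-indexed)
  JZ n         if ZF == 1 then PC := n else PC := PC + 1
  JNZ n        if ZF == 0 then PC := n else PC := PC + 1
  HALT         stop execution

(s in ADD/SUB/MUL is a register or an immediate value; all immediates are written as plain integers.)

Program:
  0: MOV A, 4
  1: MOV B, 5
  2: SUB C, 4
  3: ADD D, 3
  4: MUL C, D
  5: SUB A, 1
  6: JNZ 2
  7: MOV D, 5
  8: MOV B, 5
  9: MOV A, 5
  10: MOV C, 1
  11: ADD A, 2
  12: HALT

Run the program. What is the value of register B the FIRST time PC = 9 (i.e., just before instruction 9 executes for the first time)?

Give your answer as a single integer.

Step 1: PC=0 exec 'MOV A, 4'. After: A=4 B=0 C=0 D=0 ZF=0 PC=1
Step 2: PC=1 exec 'MOV B, 5'. After: A=4 B=5 C=0 D=0 ZF=0 PC=2
Step 3: PC=2 exec 'SUB C, 4'. After: A=4 B=5 C=-4 D=0 ZF=0 PC=3
Step 4: PC=3 exec 'ADD D, 3'. After: A=4 B=5 C=-4 D=3 ZF=0 PC=4
Step 5: PC=4 exec 'MUL C, D'. After: A=4 B=5 C=-12 D=3 ZF=0 PC=5
Step 6: PC=5 exec 'SUB A, 1'. After: A=3 B=5 C=-12 D=3 ZF=0 PC=6
Step 7: PC=6 exec 'JNZ 2'. After: A=3 B=5 C=-12 D=3 ZF=0 PC=2
Step 8: PC=2 exec 'SUB C, 4'. After: A=3 B=5 C=-16 D=3 ZF=0 PC=3
Step 9: PC=3 exec 'ADD D, 3'. After: A=3 B=5 C=-16 D=6 ZF=0 PC=4
Step 10: PC=4 exec 'MUL C, D'. After: A=3 B=5 C=-96 D=6 ZF=0 PC=5
Step 11: PC=5 exec 'SUB A, 1'. After: A=2 B=5 C=-96 D=6 ZF=0 PC=6
Step 12: PC=6 exec 'JNZ 2'. After: A=2 B=5 C=-96 D=6 ZF=0 PC=2
Step 13: PC=2 exec 'SUB C, 4'. After: A=2 B=5 C=-100 D=6 ZF=0 PC=3
Step 14: PC=3 exec 'ADD D, 3'. After: A=2 B=5 C=-100 D=9 ZF=0 PC=4
Step 15: PC=4 exec 'MUL C, D'. After: A=2 B=5 C=-900 D=9 ZF=0 PC=5
Step 16: PC=5 exec 'SUB A, 1'. After: A=1 B=5 C=-900 D=9 ZF=0 PC=6
Step 17: PC=6 exec 'JNZ 2'. After: A=1 B=5 C=-900 D=9 ZF=0 PC=2
Step 18: PC=2 exec 'SUB C, 4'. After: A=1 B=5 C=-904 D=9 ZF=0 PC=3
Step 19: PC=3 exec 'ADD D, 3'. After: A=1 B=5 C=-904 D=12 ZF=0 PC=4
Step 20: PC=4 exec 'MUL C, D'. After: A=1 B=5 C=-10848 D=12 ZF=0 PC=5
Step 21: PC=5 exec 'SUB A, 1'. After: A=0 B=5 C=-10848 D=12 ZF=1 PC=6
Step 22: PC=6 exec 'JNZ 2'. After: A=0 B=5 C=-10848 D=12 ZF=1 PC=7
Step 23: PC=7 exec 'MOV D, 5'. After: A=0 B=5 C=-10848 D=5 ZF=1 PC=8
Step 24: PC=8 exec 'MOV B, 5'. After: A=0 B=5 C=-10848 D=5 ZF=1 PC=9
First time PC=9: B=5

5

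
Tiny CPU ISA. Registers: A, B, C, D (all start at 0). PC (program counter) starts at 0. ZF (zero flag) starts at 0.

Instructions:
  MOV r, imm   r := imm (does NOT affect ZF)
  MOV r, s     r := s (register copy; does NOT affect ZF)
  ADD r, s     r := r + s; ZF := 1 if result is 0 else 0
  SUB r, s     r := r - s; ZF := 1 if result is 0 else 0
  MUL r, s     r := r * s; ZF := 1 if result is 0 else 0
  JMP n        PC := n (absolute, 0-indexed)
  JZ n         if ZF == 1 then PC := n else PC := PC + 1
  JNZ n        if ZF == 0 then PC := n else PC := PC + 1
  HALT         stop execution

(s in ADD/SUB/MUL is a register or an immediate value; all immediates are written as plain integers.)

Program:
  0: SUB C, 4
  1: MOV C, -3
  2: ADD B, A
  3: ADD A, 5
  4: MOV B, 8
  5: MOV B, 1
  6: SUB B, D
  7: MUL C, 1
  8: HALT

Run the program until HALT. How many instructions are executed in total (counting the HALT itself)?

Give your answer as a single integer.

Step 1: PC=0 exec 'SUB C, 4'. After: A=0 B=0 C=-4 D=0 ZF=0 PC=1
Step 2: PC=1 exec 'MOV C, -3'. After: A=0 B=0 C=-3 D=0 ZF=0 PC=2
Step 3: PC=2 exec 'ADD B, A'. After: A=0 B=0 C=-3 D=0 ZF=1 PC=3
Step 4: PC=3 exec 'ADD A, 5'. After: A=5 B=0 C=-3 D=0 ZF=0 PC=4
Step 5: PC=4 exec 'MOV B, 8'. After: A=5 B=8 C=-3 D=0 ZF=0 PC=5
Step 6: PC=5 exec 'MOV B, 1'. After: A=5 B=1 C=-3 D=0 ZF=0 PC=6
Step 7: PC=6 exec 'SUB B, D'. After: A=5 B=1 C=-3 D=0 ZF=0 PC=7
Step 8: PC=7 exec 'MUL C, 1'. After: A=5 B=1 C=-3 D=0 ZF=0 PC=8
Step 9: PC=8 exec 'HALT'. After: A=5 B=1 C=-3 D=0 ZF=0 PC=8 HALTED
Total instructions executed: 9

Answer: 9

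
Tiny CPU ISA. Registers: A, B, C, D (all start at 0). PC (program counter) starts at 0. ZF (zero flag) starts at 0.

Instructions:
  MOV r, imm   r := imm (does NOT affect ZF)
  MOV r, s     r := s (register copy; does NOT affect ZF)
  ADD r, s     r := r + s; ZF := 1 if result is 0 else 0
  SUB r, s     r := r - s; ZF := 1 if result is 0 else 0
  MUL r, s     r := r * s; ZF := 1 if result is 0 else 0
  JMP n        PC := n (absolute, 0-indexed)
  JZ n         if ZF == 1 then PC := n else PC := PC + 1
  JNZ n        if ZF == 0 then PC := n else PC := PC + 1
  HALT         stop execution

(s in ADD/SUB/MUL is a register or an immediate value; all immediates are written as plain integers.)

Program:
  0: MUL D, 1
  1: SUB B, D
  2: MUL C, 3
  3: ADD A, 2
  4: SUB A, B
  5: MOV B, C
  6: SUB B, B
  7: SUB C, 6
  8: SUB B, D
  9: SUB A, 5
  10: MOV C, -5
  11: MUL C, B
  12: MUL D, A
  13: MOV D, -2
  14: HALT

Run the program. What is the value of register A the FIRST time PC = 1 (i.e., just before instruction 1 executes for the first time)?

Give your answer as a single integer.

Step 1: PC=0 exec 'MUL D, 1'. After: A=0 B=0 C=0 D=0 ZF=1 PC=1
First time PC=1: A=0

0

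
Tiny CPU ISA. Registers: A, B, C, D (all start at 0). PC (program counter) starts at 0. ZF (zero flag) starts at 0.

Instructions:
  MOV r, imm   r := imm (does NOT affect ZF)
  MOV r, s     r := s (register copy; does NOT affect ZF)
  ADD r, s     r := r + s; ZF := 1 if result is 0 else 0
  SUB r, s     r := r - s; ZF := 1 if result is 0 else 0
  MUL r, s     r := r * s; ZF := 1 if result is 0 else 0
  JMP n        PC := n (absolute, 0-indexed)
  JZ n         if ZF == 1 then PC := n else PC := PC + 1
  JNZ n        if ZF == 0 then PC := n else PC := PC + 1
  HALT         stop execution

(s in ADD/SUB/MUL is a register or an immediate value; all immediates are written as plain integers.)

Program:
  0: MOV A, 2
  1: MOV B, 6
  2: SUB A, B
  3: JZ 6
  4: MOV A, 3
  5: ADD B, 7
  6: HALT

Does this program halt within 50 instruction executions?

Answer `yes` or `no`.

Step 1: PC=0 exec 'MOV A, 2'. After: A=2 B=0 C=0 D=0 ZF=0 PC=1
Step 2: PC=1 exec 'MOV B, 6'. After: A=2 B=6 C=0 D=0 ZF=0 PC=2
Step 3: PC=2 exec 'SUB A, B'. After: A=-4 B=6 C=0 D=0 ZF=0 PC=3
Step 4: PC=3 exec 'JZ 6'. After: A=-4 B=6 C=0 D=0 ZF=0 PC=4
Step 5: PC=4 exec 'MOV A, 3'. After: A=3 B=6 C=0 D=0 ZF=0 PC=5
Step 6: PC=5 exec 'ADD B, 7'. After: A=3 B=13 C=0 D=0 ZF=0 PC=6
Step 7: PC=6 exec 'HALT'. After: A=3 B=13 C=0 D=0 ZF=0 PC=6 HALTED

Answer: yes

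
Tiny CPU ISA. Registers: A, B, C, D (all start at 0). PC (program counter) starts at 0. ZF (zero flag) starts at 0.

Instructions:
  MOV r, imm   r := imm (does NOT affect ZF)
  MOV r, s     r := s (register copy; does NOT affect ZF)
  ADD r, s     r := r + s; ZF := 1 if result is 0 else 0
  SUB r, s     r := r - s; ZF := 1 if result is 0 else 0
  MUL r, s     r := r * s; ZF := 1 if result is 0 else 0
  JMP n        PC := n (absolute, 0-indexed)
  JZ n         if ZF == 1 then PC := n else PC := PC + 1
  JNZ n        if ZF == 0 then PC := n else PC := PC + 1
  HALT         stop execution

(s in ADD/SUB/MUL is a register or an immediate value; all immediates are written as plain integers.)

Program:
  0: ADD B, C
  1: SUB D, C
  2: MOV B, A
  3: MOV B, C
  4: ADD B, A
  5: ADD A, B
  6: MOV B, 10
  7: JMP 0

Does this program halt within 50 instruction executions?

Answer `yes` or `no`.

Step 1: PC=0 exec 'ADD B, C'. After: A=0 B=0 C=0 D=0 ZF=1 PC=1
Step 2: PC=1 exec 'SUB D, C'. After: A=0 B=0 C=0 D=0 ZF=1 PC=2
Step 3: PC=2 exec 'MOV B, A'. After: A=0 B=0 C=0 D=0 ZF=1 PC=3
Step 4: PC=3 exec 'MOV B, C'. After: A=0 B=0 C=0 D=0 ZF=1 PC=4
Step 5: PC=4 exec 'ADD B, A'. After: A=0 B=0 C=0 D=0 ZF=1 PC=5
Step 6: PC=5 exec 'ADD A, B'. After: A=0 B=0 C=0 D=0 ZF=1 PC=6
Step 7: PC=6 exec 'MOV B, 10'. After: A=0 B=10 C=0 D=0 ZF=1 PC=7
Step 8: PC=7 exec 'JMP 0'. After: A=0 B=10 C=0 D=0 ZF=1 PC=0
Step 9: PC=0 exec 'ADD B, C'. After: A=0 B=10 C=0 D=0 ZF=0 PC=1
Step 10: PC=1 exec 'SUB D, C'. After: A=0 B=10 C=0 D=0 ZF=1 PC=2
Step 11: PC=2 exec 'MOV B, A'. After: A=0 B=0 C=0 D=0 ZF=1 PC=3
State after step 11 equals state after step 3: the program is in a cycle of length 8 and will never halt.

Answer: no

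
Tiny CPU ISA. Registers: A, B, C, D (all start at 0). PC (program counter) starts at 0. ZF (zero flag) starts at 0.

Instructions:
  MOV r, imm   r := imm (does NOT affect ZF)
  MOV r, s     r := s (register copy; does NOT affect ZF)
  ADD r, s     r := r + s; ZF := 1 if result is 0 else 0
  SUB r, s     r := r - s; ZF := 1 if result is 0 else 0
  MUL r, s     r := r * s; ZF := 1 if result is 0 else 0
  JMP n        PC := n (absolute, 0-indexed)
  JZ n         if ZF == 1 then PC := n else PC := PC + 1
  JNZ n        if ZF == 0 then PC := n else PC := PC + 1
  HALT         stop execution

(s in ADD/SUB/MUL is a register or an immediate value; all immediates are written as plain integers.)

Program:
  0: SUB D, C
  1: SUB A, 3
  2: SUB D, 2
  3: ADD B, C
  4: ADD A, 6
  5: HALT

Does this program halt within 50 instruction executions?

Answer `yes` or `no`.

Answer: yes

Derivation:
Step 1: PC=0 exec 'SUB D, C'. After: A=0 B=0 C=0 D=0 ZF=1 PC=1
Step 2: PC=1 exec 'SUB A, 3'. After: A=-3 B=0 C=0 D=0 ZF=0 PC=2
Step 3: PC=2 exec 'SUB D, 2'. After: A=-3 B=0 C=0 D=-2 ZF=0 PC=3
Step 4: PC=3 exec 'ADD B, C'. After: A=-3 B=0 C=0 D=-2 ZF=1 PC=4
Step 5: PC=4 exec 'ADD A, 6'. After: A=3 B=0 C=0 D=-2 ZF=0 PC=5
Step 6: PC=5 exec 'HALT'. After: A=3 B=0 C=0 D=-2 ZF=0 PC=5 HALTED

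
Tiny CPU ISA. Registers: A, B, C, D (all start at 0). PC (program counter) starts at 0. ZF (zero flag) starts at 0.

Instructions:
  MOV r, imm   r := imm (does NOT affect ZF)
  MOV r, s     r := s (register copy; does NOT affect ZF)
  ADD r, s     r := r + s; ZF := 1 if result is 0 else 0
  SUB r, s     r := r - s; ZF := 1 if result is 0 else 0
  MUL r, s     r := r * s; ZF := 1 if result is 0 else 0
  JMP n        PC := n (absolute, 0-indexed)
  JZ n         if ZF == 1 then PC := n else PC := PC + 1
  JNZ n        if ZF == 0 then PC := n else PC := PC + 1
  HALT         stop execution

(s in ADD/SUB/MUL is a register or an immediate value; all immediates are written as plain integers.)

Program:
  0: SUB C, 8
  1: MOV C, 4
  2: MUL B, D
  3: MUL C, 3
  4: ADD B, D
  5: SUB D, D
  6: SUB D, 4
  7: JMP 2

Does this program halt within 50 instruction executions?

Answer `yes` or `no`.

Step 1: PC=0 exec 'SUB C, 8'. After: A=0 B=0 C=-8 D=0 ZF=0 PC=1
Step 2: PC=1 exec 'MOV C, 4'. After: A=0 B=0 C=4 D=0 ZF=0 PC=2
Step 3: PC=2 exec 'MUL B, D'. After: A=0 B=0 C=4 D=0 ZF=1 PC=3
Step 4: PC=3 exec 'MUL C, 3'. After: A=0 B=0 C=12 D=0 ZF=0 PC=4
Step 5: PC=4 exec 'ADD B, D'. After: A=0 B=0 C=12 D=0 ZF=1 PC=5
Step 6: PC=5 exec 'SUB D, D'. After: A=0 B=0 C=12 D=0 ZF=1 PC=6
Step 7: PC=6 exec 'SUB D, 4'. After: A=0 B=0 C=12 D=-4 ZF=0 PC=7
Step 8: PC=7 exec 'JMP 2'. After: A=0 B=0 C=12 D=-4 ZF=0 PC=2
Step 9: PC=2 exec 'MUL B, D'. After: A=0 B=0 C=12 D=-4 ZF=1 PC=3
Step 10: PC=3 exec 'MUL C, 3'. After: A=0 B=0 C=36 D=-4 ZF=0 PC=4
Step 11: PC=4 exec 'ADD B, D'. After: A=0 B=-4 C=36 D=-4 ZF=0 PC=5
Step 12: PC=5 exec 'SUB D, D'. After: A=0 B=-4 C=36 D=0 ZF=1 PC=6
Step 13: PC=6 exec 'SUB D, 4'. After: A=0 B=-4 C=36 D=-4 ZF=0 PC=7
Step 14: PC=7 exec 'JMP 2'. After: A=0 B=-4 C=36 D=-4 ZF=0 PC=2
Step 15: PC=2 exec 'MUL B, D'. After: A=0 B=16 C=36 D=-4 ZF=0 PC=3
After 50 steps: not halted. PC revisits the same instructions with no path to HALT; will never halt.

Answer: no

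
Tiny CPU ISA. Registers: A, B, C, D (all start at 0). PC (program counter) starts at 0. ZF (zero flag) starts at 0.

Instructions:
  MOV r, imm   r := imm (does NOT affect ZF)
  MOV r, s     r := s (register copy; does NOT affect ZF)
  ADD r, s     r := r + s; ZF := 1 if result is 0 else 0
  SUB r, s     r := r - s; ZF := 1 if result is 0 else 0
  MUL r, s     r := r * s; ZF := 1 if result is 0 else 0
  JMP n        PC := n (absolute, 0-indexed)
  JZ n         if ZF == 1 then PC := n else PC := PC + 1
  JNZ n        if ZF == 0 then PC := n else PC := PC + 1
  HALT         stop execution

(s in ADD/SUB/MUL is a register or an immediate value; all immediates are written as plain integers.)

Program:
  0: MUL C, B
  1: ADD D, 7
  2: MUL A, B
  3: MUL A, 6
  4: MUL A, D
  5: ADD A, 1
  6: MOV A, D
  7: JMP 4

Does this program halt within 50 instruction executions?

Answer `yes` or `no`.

Answer: no

Derivation:
Step 1: PC=0 exec 'MUL C, B'. After: A=0 B=0 C=0 D=0 ZF=1 PC=1
Step 2: PC=1 exec 'ADD D, 7'. After: A=0 B=0 C=0 D=7 ZF=0 PC=2
Step 3: PC=2 exec 'MUL A, B'. After: A=0 B=0 C=0 D=7 ZF=1 PC=3
Step 4: PC=3 exec 'MUL A, 6'. After: A=0 B=0 C=0 D=7 ZF=1 PC=4
Step 5: PC=4 exec 'MUL A, D'. After: A=0 B=0 C=0 D=7 ZF=1 PC=5
Step 6: PC=5 exec 'ADD A, 1'. After: A=1 B=0 C=0 D=7 ZF=0 PC=6
Step 7: PC=6 exec 'MOV A, D'. After: A=7 B=0 C=0 D=7 ZF=0 PC=7
Step 8: PC=7 exec 'JMP 4'. After: A=7 B=0 C=0 D=7 ZF=0 PC=4
Step 9: PC=4 exec 'MUL A, D'. After: A=49 B=0 C=0 D=7 ZF=0 PC=5
Step 10: PC=5 exec 'ADD A, 1'. After: A=50 B=0 C=0 D=7 ZF=0 PC=6
Step 11: PC=6 exec 'MOV A, D'. After: A=7 B=0 C=0 D=7 ZF=0 PC=7
State after step 11 equals state after step 7: the program is in a cycle of length 4 and will never halt.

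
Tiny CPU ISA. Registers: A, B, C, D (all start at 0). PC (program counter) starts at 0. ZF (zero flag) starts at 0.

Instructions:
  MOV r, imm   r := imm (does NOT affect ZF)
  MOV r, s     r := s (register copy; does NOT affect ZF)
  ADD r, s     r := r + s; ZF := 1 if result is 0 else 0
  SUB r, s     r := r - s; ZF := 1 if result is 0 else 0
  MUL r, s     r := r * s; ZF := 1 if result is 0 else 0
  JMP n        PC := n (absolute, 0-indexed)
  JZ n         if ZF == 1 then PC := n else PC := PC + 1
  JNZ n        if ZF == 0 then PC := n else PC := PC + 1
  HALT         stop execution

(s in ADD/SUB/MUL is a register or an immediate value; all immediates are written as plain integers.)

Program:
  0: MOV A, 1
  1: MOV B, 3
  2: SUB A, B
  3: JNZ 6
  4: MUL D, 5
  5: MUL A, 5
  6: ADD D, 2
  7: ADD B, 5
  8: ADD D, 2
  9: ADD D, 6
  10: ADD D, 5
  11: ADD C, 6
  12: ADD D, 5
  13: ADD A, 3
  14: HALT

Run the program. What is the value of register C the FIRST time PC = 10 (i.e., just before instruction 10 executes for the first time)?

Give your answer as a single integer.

Step 1: PC=0 exec 'MOV A, 1'. After: A=1 B=0 C=0 D=0 ZF=0 PC=1
Step 2: PC=1 exec 'MOV B, 3'. After: A=1 B=3 C=0 D=0 ZF=0 PC=2
Step 3: PC=2 exec 'SUB A, B'. After: A=-2 B=3 C=0 D=0 ZF=0 PC=3
Step 4: PC=3 exec 'JNZ 6'. After: A=-2 B=3 C=0 D=0 ZF=0 PC=6
Step 5: PC=6 exec 'ADD D, 2'. After: A=-2 B=3 C=0 D=2 ZF=0 PC=7
Step 6: PC=7 exec 'ADD B, 5'. After: A=-2 B=8 C=0 D=2 ZF=0 PC=8
Step 7: PC=8 exec 'ADD D, 2'. After: A=-2 B=8 C=0 D=4 ZF=0 PC=9
Step 8: PC=9 exec 'ADD D, 6'. After: A=-2 B=8 C=0 D=10 ZF=0 PC=10
First time PC=10: C=0

0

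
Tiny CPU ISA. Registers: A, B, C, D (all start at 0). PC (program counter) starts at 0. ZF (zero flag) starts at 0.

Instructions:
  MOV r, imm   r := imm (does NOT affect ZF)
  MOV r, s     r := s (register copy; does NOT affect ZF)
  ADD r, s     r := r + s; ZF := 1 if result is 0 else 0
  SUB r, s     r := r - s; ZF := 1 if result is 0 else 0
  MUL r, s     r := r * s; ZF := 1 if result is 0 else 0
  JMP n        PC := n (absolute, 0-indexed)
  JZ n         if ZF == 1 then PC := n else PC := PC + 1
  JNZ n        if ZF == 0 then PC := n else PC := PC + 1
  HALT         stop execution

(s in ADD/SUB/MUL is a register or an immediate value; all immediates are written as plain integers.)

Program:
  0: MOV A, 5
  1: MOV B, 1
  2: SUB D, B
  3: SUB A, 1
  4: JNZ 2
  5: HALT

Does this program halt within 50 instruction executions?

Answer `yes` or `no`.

Step 1: PC=0 exec 'MOV A, 5'. After: A=5 B=0 C=0 D=0 ZF=0 PC=1
Step 2: PC=1 exec 'MOV B, 1'. After: A=5 B=1 C=0 D=0 ZF=0 PC=2
Step 3: PC=2 exec 'SUB D, B'. After: A=5 B=1 C=0 D=-1 ZF=0 PC=3
Step 4: PC=3 exec 'SUB A, 1'. After: A=4 B=1 C=0 D=-1 ZF=0 PC=4
Step 5: PC=4 exec 'JNZ 2'. After: A=4 B=1 C=0 D=-1 ZF=0 PC=2
Step 6: PC=2 exec 'SUB D, B'. After: A=4 B=1 C=0 D=-2 ZF=0 PC=3
Step 7: PC=3 exec 'SUB A, 1'. After: A=3 B=1 C=0 D=-2 ZF=0 PC=4
Step 8: PC=4 exec 'JNZ 2'. After: A=3 B=1 C=0 D=-2 ZF=0 PC=2
Step 9: PC=2 exec 'SUB D, B'. After: A=3 B=1 C=0 D=-3 ZF=0 PC=3
Step 10: PC=3 exec 'SUB A, 1'. After: A=2 B=1 C=0 D=-3 ZF=0 PC=4
Step 11: PC=4 exec 'JNZ 2'. After: A=2 B=1 C=0 D=-3 ZF=0 PC=2
Step 12: PC=2 exec 'SUB D, B'. After: A=2 B=1 C=0 D=-4 ZF=0 PC=3
Step 13: PC=3 exec 'SUB A, 1'. After: A=1 B=1 C=0 D=-4 ZF=0 PC=4
Step 14: PC=4 exec 'JNZ 2'. After: A=1 B=1 C=0 D=-4 ZF=0 PC=2
Step 15: PC=2 exec 'SUB D, B'. After: A=1 B=1 C=0 D=-5 ZF=0 PC=3
Step 16: PC=3 exec 'SUB A, 1'. After: A=0 B=1 C=0 D=-5 ZF=1 PC=4
Step 17: PC=4 exec 'JNZ 2'. After: A=0 B=1 C=0 D=-5 ZF=1 PC=5
Step 18: PC=5 exec 'HALT'. After: A=0 B=1 C=0 D=-5 ZF=1 PC=5 HALTED

Answer: yes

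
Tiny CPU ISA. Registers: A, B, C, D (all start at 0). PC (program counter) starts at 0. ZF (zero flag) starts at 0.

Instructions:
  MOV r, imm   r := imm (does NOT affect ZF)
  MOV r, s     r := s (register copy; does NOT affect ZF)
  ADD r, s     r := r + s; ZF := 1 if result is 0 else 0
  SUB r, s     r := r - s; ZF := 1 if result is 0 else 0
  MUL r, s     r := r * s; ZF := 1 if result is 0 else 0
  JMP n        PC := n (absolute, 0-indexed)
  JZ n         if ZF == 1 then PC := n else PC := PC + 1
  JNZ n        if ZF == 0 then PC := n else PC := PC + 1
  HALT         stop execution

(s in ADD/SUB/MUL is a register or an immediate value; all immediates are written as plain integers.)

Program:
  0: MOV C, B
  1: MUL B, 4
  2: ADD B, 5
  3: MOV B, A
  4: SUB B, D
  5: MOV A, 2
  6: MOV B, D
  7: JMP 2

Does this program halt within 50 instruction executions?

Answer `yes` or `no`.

Answer: no

Derivation:
Step 1: PC=0 exec 'MOV C, B'. After: A=0 B=0 C=0 D=0 ZF=0 PC=1
Step 2: PC=1 exec 'MUL B, 4'. After: A=0 B=0 C=0 D=0 ZF=1 PC=2
Step 3: PC=2 exec 'ADD B, 5'. After: A=0 B=5 C=0 D=0 ZF=0 PC=3
Step 4: PC=3 exec 'MOV B, A'. After: A=0 B=0 C=0 D=0 ZF=0 PC=4
Step 5: PC=4 exec 'SUB B, D'. After: A=0 B=0 C=0 D=0 ZF=1 PC=5
Step 6: PC=5 exec 'MOV A, 2'. After: A=2 B=0 C=0 D=0 ZF=1 PC=6
Step 7: PC=6 exec 'MOV B, D'. After: A=2 B=0 C=0 D=0 ZF=1 PC=7
Step 8: PC=7 exec 'JMP 2'. After: A=2 B=0 C=0 D=0 ZF=1 PC=2
Step 9: PC=2 exec 'ADD B, 5'. After: A=2 B=5 C=0 D=0 ZF=0 PC=3
Step 10: PC=3 exec 'MOV B, A'. After: A=2 B=2 C=0 D=0 ZF=0 PC=4
Step 11: PC=4 exec 'SUB B, D'. After: A=2 B=2 C=0 D=0 ZF=0 PC=5
Step 12: PC=5 exec 'MOV A, 2'. After: A=2 B=2 C=0 D=0 ZF=0 PC=6
Step 13: PC=6 exec 'MOV B, D'. After: A=2 B=0 C=0 D=0 ZF=0 PC=7
Step 14: PC=7 exec 'JMP 2'. After: A=2 B=0 C=0 D=0 ZF=0 PC=2
Step 15: PC=2 exec 'ADD B, 5'. After: A=2 B=5 C=0 D=0 ZF=0 PC=3
State after step 15 equals state after step 9: the program is in a cycle of length 6 and will never halt.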